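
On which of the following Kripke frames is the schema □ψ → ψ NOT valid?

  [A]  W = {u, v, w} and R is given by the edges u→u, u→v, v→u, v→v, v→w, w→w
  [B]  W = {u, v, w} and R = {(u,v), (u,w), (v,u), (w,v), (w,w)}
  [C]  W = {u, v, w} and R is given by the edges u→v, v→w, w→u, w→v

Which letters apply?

The schema □ψ → ψ is axiom T; it is valid on a frame iff R is reflexive.
(A) R is reflexive (each world relates to itself), so the schema is valid here.
(B) R is not reflexive (not u R u), so the schema fails here.
(C) R is not reflexive (not u R u), so the schema fails here.

B, C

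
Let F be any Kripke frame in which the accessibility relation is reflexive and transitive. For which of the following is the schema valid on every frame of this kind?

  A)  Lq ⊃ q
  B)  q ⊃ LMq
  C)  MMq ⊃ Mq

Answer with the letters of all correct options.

Reflexive relations are serial.
(A) Lq ⊃ q is axiom T; it is valid on a frame exactly when R is reflexive. Every such R is reflexive, so valid.
(B) q ⊃ LMq (axiom B) characterises the symmetric frames. Such an R need not be symmetric — not valid.
(C) MMq ⊃ Mq is the dual of axiom 4, which corresponds to transitivity. Every such R is transitive — valid.

A, C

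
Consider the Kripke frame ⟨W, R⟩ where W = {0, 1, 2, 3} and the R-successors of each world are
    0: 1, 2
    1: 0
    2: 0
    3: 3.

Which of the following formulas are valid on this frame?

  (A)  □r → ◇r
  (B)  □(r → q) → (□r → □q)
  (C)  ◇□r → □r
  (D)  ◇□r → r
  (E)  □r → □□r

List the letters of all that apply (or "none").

R is symmetric: every R-edge is matched by its reverse.
R is not transitive: 0 R 1 and 1 R 0 but not 0 R 0.
R is not euclidean: 0 R 1 and 0 R 2 but not 1 R 2.
R is serial: every world has an R-successor.
(A) □r → ◇r (axiom D) characterises the serial frames. R is serial — valid.
(B) □(r → q) → (□r → □q) is axiom K, valid on every Kripke frame — valid.
(C) ◇□r → □r is the dual of axiom 5, which corresponds to the euclidean property. R is not euclidean — not valid.
(D) ◇□r → r is the dual of axiom B; it is valid on a frame exactly when R is symmetric. R is symmetric, so valid.
(E) □r → □□r (axiom 4) characterises the transitive frames. R is not transitive — not valid.

A, B, D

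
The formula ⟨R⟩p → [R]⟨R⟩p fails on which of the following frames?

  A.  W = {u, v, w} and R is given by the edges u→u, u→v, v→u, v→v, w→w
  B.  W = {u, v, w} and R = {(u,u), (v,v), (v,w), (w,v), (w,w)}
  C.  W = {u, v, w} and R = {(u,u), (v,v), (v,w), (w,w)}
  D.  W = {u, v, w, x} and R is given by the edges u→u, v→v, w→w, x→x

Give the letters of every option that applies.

C

The schema ⟨R⟩p → [R]⟨R⟩p is axiom 5; it is valid on a frame iff R is euclidean.
(A) R is euclidean (any two R-successors of the same world are R-related), so the schema is valid here.
(B) R is euclidean (any two R-successors of the same world are R-related), so the schema is valid here.
(C) R is not euclidean (v R w and v R v but not w R v), so the schema fails here.
(D) R is euclidean (any two R-successors of the same world are R-related), so the schema is valid here.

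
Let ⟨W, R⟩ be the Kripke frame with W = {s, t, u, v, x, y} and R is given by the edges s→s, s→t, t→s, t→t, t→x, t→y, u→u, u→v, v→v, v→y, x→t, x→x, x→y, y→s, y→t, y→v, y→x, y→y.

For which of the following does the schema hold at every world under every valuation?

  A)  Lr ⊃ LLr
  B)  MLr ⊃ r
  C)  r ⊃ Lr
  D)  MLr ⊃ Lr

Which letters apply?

none

R is not symmetric: u R v but not v R u.
R is not transitive: s R t and t R x but not s R x.
R is not euclidean: t R s and t R x but not s R x.
R is not a subset of the identity: s R t with s ≠ t.
(A) Lr ⊃ LLr is axiom 4; it is valid on a frame exactly when R is transitive. R is not transitive, so not valid.
(B) the dual of axiom B: valid iff R is symmetric. R is not symmetric — not valid.
(C) r ⊃ Lr is valid only on frames where every R-edge is a self-loop. Here R ⊄ identity — not valid.
(D) MLr ⊃ Lr (the dual of axiom 5) characterises the euclidean frames. R is not euclidean — not valid.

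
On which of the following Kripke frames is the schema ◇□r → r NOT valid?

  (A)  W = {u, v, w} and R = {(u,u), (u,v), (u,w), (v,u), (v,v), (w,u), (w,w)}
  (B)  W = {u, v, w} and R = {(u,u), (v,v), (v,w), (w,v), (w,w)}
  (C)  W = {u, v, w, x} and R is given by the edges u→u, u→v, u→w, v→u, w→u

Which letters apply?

none

The schema ◇□r → r is the dual of axiom B; it is valid on a frame iff R is symmetric.
(A) R is symmetric (every R-edge is matched by its reverse), so the schema is valid here.
(B) R is symmetric (every R-edge is matched by its reverse), so the schema is valid here.
(C) R is symmetric (every R-edge is matched by its reverse), so the schema is valid here.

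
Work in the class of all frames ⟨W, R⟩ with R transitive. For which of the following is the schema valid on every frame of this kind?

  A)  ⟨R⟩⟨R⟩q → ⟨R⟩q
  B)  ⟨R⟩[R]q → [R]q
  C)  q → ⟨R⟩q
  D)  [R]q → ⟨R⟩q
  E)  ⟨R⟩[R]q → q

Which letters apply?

(A) ⟨R⟩⟨R⟩q → ⟨R⟩q is the dual of axiom 4, which corresponds to transitivity. Every such R is transitive — valid.
(B) the dual of axiom 5: valid iff R is euclidean. Such an R need not be euclidean — not valid.
(C) q → ⟨R⟩q is the dual of axiom T, which corresponds to reflexivity. Such an R need not be reflexive — not valid.
(D) [R]q → ⟨R⟩q is axiom D; it is valid on a frame exactly when R is serial. Such an R need not be serial, so not valid.
(E) ⟨R⟩[R]q → q is the dual of axiom B, which corresponds to symmetry. Such an R need not be symmetric — not valid.

A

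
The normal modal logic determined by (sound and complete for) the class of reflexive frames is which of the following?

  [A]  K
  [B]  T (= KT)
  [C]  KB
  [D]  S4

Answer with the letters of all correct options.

(A) K is determined by the class of arbitrary frames.
(B) T (= KT) is determined by exactly this class.
(C) KB is determined by the class of symmetric frames.
(D) S4 is determined by the class of reflexive and transitive frames.

B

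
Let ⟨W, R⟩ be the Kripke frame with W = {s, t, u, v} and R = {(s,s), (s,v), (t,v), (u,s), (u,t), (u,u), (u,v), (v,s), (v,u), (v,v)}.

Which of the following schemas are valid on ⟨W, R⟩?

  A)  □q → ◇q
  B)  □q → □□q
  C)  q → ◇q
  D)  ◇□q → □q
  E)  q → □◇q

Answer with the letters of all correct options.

R is not reflexive: not t R t.
R is not symmetric: t R v but not v R t.
R is not transitive: s R v and v R u but not s R u.
R is not euclidean: u R s and u R t but not s R t.
R is serial: every world has an R-successor.
(A) □q → ◇q (axiom D) characterises the serial frames. R is serial — valid.
(B) □q → □□q is axiom 4, which corresponds to transitivity. R is not transitive — not valid.
(C) q → ◇q (the dual of axiom T) characterises the reflexive frames. R is not reflexive — not valid.
(D) ◇□q → □q (the dual of axiom 5) characterises the euclidean frames. R is not euclidean — not valid.
(E) q → □◇q (axiom B) characterises the symmetric frames. R is not symmetric — not valid.

A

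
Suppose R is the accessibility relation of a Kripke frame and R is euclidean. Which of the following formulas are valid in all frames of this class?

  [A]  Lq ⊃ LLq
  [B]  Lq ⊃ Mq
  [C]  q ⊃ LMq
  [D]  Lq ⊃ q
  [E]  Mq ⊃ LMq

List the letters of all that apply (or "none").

(A) Lq ⊃ LLq (axiom 4) characterises the transitive frames. Such an R need not be transitive — not valid.
(B) Lq ⊃ Mq is axiom D; it is valid on a frame exactly when R is serial. Such an R need not be serial, so not valid.
(C) axiom B: valid iff R is symmetric. Such an R need not be symmetric — not valid.
(D) Lq ⊃ q is axiom T; it is valid on a frame exactly when R is reflexive. Such an R need not be reflexive, so not valid.
(E) Mq ⊃ LMq is axiom 5, which corresponds to the euclidean property. Every such R is euclidean — valid.

E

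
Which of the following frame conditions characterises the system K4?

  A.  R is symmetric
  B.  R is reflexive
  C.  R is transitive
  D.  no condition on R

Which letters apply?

C

(A) this class determines KB, not K4.
(B) this class determines T (= KT), not K4.
(C) K4 is sound and complete for exactly this class.
(D) this class determines K, not K4.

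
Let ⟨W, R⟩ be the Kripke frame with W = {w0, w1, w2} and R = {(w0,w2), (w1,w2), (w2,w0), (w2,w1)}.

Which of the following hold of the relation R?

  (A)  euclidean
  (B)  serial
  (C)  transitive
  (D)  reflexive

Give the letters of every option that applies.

(A) not euclidean: w2 R w0 and w2 R w1 but not w0 R w1.
(B) serial: every world has an R-successor.
(C) not transitive: w0 R w2 and w2 R w0 but not w0 R w0.
(D) not reflexive: not w0 R w0.

B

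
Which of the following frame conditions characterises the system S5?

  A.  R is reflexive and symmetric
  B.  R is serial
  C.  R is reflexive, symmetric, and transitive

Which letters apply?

(A) this class determines B (= KTB), not S5.
(B) this class determines D, not S5.
(C) S5 is sound and complete for exactly this class.

C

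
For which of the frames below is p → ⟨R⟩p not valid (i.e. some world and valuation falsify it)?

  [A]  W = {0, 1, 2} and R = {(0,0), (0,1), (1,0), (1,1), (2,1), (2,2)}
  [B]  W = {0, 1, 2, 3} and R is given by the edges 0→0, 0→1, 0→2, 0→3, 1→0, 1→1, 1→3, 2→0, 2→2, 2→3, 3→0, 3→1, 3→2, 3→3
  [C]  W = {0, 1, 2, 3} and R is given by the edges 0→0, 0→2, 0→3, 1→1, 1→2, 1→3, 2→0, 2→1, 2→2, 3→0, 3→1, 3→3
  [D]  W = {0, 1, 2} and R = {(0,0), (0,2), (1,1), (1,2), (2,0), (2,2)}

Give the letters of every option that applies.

none

The schema p → ⟨R⟩p is the dual of axiom T; it is valid on a frame iff R is reflexive.
(A) R is reflexive (each world relates to itself), so the schema is valid here.
(B) R is reflexive (each world relates to itself), so the schema is valid here.
(C) R is reflexive (each world relates to itself), so the schema is valid here.
(D) R is reflexive (each world relates to itself), so the schema is valid here.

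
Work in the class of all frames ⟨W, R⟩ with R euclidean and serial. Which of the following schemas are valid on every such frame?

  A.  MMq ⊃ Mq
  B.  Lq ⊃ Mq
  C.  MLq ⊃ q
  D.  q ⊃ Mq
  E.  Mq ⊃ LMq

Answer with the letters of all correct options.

B, E

(A) MMq ⊃ Mq is the dual of axiom 4, which corresponds to transitivity. Such an R need not be transitive — not valid.
(B) Lq ⊃ Mq is axiom D; it is valid on a frame exactly when R is serial. Every such R is serial, so valid.
(C) the dual of axiom B: valid iff R is symmetric. Such an R need not be symmetric — not valid.
(D) the dual of axiom T: valid iff R is reflexive. Such an R need not be reflexive — not valid.
(E) axiom 5: valid iff R is euclidean. Every such R is euclidean — valid.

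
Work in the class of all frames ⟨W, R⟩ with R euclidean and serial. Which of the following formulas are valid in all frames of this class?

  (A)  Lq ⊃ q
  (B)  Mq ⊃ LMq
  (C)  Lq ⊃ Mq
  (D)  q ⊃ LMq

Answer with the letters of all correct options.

(A) Lq ⊃ q is axiom T, which corresponds to reflexivity. Such an R need not be reflexive — not valid.
(B) Mq ⊃ LMq is axiom 5; it is valid on a frame exactly when R is euclidean. Every such R is euclidean, so valid.
(C) Lq ⊃ Mq (axiom D) characterises the serial frames. Every such R is serial — valid.
(D) q ⊃ LMq (axiom B) characterises the symmetric frames. Such an R need not be symmetric — not valid.

B, C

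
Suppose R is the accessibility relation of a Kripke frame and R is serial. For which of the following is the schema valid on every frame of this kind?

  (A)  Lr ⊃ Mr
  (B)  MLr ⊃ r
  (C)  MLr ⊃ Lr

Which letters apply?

A

(A) Lr ⊃ Mr is axiom D, which corresponds to seriality. Every such R is serial — valid.
(B) MLr ⊃ r is the dual of axiom B, which corresponds to symmetry. Such an R need not be symmetric — not valid.
(C) MLr ⊃ Lr is the dual of axiom 5; it is valid on a frame exactly when R is euclidean. Such an R need not be euclidean, so not valid.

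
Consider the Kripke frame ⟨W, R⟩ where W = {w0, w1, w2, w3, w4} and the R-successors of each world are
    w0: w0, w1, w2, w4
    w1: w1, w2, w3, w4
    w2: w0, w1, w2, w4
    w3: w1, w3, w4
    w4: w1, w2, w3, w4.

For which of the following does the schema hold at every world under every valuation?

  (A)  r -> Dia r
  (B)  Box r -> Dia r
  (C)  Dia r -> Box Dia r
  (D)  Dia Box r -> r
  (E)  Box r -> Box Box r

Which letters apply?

R is reflexive: each world relates to itself.
R is not symmetric: w0 R w1 but not w1 R w0.
R is not transitive: w0 R w1 and w1 R w3 but not w0 R w3.
R is not euclidean: w0 R w1 and w0 R w0 but not w1 R w0.
R is serial: every world has an R-successor.
(A) r -> Dia r is the dual of axiom T; it is valid on a frame exactly when R is reflexive. R is reflexive, so valid.
(B) Box r -> Dia r is axiom D, which corresponds to seriality. R is serial — valid.
(C) Dia r -> Box Dia r (axiom 5) characterises the euclidean frames. R is not euclidean — not valid.
(D) the dual of axiom B: valid iff R is symmetric. R is not symmetric — not valid.
(E) Box r -> Box Box r (axiom 4) characterises the transitive frames. R is not transitive — not valid.

A, B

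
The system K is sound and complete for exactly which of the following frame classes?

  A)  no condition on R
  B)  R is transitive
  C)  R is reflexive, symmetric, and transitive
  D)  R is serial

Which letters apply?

A

(A) K is sound and complete for exactly this class.
(B) this class determines K4, not K.
(C) this class determines S5, not K.
(D) this class determines D, not K.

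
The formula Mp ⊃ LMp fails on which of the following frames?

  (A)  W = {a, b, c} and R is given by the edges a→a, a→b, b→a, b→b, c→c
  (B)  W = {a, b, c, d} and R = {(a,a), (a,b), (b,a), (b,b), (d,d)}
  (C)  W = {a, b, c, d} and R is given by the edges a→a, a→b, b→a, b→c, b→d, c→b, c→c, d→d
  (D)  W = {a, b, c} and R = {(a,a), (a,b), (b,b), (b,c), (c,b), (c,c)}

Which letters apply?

C, D

The schema Mp ⊃ LMp is axiom 5; it is valid on a frame iff R is euclidean.
(A) R is euclidean (any two R-successors of the same world are R-related), so the schema is valid here.
(B) R is euclidean (any two R-successors of the same world are R-related), so the schema is valid here.
(C) R is not euclidean (b R a and b R c but not a R c), so the schema fails here.
(D) R is not euclidean (a R b and a R a but not b R a), so the schema fails here.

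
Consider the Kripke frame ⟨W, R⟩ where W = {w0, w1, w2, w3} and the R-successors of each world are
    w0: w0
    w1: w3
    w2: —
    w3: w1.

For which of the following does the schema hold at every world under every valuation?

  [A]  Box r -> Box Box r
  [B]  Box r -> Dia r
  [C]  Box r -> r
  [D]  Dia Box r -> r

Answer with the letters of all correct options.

R is not reflexive: not w1 R w1.
R is symmetric: every R-edge is matched by its reverse.
R is not transitive: w1 R w3 and w3 R w1 but not w1 R w1.
R is not serial: w2 has no R-successor.
(A) Box r -> Box Box r is axiom 4; it is valid on a frame exactly when R is transitive. R is not transitive, so not valid.
(B) Box r -> Dia r is axiom D, which corresponds to seriality. R is not serial — not valid.
(C) axiom T: valid iff R is reflexive. R is not reflexive — not valid.
(D) Dia Box r -> r (the dual of axiom B) characterises the symmetric frames. R is symmetric — valid.

D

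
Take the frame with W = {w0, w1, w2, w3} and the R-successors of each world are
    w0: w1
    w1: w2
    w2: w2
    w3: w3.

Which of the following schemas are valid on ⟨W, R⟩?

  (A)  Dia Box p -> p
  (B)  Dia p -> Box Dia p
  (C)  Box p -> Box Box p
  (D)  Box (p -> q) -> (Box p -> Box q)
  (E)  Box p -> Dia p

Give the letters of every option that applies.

R is not symmetric: w0 R w1 but not w1 R w0.
R is not transitive: w0 R w1 and w1 R w2 but not w0 R w2.
R is not euclidean: w0 R w1 and w0 R w1 but not w1 R w1.
R is serial: every world has an R-successor.
(A) Dia Box p -> p (the dual of axiom B) characterises the symmetric frames. R is not symmetric — not valid.
(B) Dia p -> Box Dia p is axiom 5, which corresponds to the euclidean property. R is not euclidean — not valid.
(C) Box p -> Box Box p is axiom 4; it is valid on a frame exactly when R is transitive. R is not transitive, so not valid.
(D) this is just K, valid on every normal frame.
(E) axiom D: valid iff R is serial. R is serial — valid.

D, E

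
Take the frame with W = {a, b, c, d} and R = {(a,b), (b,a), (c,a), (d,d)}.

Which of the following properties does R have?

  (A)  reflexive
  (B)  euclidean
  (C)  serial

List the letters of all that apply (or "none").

C

(A) not reflexive: not a R a.
(B) not euclidean: a R b and a R b but not b R b.
(C) serial: every world has an R-successor.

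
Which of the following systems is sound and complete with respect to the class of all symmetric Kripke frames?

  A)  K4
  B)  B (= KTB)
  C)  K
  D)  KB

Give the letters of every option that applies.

D

(A) K4 is determined by the class of transitive frames.
(B) B (= KTB) is determined by the class of reflexive and symmetric frames.
(C) K is determined by the class of arbitrary frames.
(D) KB is determined by exactly this class.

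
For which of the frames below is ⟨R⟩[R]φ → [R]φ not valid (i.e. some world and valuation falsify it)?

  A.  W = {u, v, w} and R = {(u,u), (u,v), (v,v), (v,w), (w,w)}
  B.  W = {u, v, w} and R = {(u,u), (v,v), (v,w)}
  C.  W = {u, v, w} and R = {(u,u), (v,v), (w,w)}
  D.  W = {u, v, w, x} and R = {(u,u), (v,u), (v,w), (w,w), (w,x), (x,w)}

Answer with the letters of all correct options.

The schema ⟨R⟩[R]φ → [R]φ is the dual of axiom 5; it is valid on a frame iff R is euclidean.
(A) R is not euclidean (u R v and u R u but not v R u), so the schema fails here.
(B) R is not euclidean (v R w and v R v but not w R v), so the schema fails here.
(C) R is euclidean (any two R-successors of the same world are R-related), so the schema is valid here.
(D) R is not euclidean (v R u and v R w but not u R w), so the schema fails here.

A, B, D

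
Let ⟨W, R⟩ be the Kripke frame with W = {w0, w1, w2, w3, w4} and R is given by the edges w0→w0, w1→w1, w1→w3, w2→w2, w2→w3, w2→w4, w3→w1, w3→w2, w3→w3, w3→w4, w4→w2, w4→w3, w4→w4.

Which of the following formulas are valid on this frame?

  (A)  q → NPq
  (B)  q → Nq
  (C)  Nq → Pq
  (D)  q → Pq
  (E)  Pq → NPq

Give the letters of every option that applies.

A, C, D

R is reflexive: each world relates to itself.
R is symmetric: every R-edge is matched by its reverse.
R is not euclidean: w3 R w1 and w3 R w2 but not w1 R w2.
R is serial: every world has an R-successor.
R is not a subset of the identity: w1 R w3 with w1 ≠ w3.
(A) axiom B: valid iff R is symmetric. R is symmetric — valid.
(B) q → Nq is valid only on frames where every R-edge is a self-loop. Here R ⊄ identity — not valid.
(C) Nq → Pq is axiom D; it is valid on a frame exactly when R is serial. R is serial, so valid.
(D) q → Pq (the dual of axiom T) characterises the reflexive frames. R is reflexive — valid.
(E) Pq → NPq (axiom 5) characterises the euclidean frames. R is not euclidean — not valid.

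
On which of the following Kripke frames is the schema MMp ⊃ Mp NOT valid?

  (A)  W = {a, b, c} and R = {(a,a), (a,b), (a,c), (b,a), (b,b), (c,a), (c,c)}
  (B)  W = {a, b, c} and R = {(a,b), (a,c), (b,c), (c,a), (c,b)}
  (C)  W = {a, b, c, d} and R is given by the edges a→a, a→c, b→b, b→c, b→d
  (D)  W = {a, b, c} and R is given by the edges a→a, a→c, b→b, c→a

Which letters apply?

A, B, D

The schema MMp ⊃ Mp is the dual of axiom 4; it is valid on a frame iff R is transitive.
(A) R is not transitive (b R a and a R c but not b R c), so the schema fails here.
(B) R is not transitive (a R c and c R a but not a R a), so the schema fails here.
(C) R is transitive (R is closed under composition), so the schema is valid here.
(D) R is not transitive (c R a and a R c but not c R c), so the schema fails here.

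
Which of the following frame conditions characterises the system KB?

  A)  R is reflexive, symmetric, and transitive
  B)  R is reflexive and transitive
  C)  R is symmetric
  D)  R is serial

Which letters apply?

(A) this class determines S5, not KB.
(B) this class determines S4, not KB.
(C) KB is sound and complete for exactly this class.
(D) this class determines D, not KB.

C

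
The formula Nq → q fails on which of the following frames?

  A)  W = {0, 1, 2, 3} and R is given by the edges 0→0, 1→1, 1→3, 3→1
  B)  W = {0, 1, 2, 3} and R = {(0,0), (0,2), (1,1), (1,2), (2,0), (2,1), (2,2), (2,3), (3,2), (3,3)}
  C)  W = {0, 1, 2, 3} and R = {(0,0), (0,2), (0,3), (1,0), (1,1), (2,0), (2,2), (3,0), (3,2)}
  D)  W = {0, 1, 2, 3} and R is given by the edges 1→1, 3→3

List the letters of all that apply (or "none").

A, C, D

The schema Nq → q is axiom T; it is valid on a frame iff R is reflexive.
(A) R is not reflexive (not 2 R 2), so the schema fails here.
(B) R is reflexive (each world relates to itself), so the schema is valid here.
(C) R is not reflexive (not 3 R 3), so the schema fails here.
(D) R is not reflexive (not 0 R 0), so the schema fails here.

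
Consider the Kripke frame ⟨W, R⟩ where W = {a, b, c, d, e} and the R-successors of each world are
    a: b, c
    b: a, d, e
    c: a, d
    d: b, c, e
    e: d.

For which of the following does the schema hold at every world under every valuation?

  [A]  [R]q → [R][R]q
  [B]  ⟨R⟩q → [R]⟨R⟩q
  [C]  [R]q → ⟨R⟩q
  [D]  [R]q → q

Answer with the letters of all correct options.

R is not reflexive: not a R a.
R is not transitive: a R b and b R a but not a R a.
R is not euclidean: a R b and a R c but not b R c.
R is serial: every world has an R-successor.
(A) [R]q → [R][R]q is axiom 4; it is valid on a frame exactly when R is transitive. R is not transitive, so not valid.
(B) ⟨R⟩q → [R]⟨R⟩q is axiom 5; it is valid on a frame exactly when R is euclidean. R is not euclidean, so not valid.
(C) [R]q → ⟨R⟩q is axiom D, which corresponds to seriality. R is serial — valid.
(D) [R]q → q (axiom T) characterises the reflexive frames. R is not reflexive — not valid.

C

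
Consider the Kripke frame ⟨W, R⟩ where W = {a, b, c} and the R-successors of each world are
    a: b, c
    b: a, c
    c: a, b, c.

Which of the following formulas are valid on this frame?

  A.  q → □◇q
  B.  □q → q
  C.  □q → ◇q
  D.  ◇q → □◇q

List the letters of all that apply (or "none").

A, C

R is not reflexive: not a R a.
R is symmetric: every R-edge is matched by its reverse.
R is not euclidean: a R b and a R b but not b R b.
R is serial: every world has an R-successor.
(A) axiom B: valid iff R is symmetric. R is symmetric — valid.
(B) □q → q is axiom T, which corresponds to reflexivity. R is not reflexive — not valid.
(C) □q → ◇q is axiom D; it is valid on a frame exactly when R is serial. R is serial, so valid.
(D) ◇q → □◇q is axiom 5; it is valid on a frame exactly when R is euclidean. R is not euclidean, so not valid.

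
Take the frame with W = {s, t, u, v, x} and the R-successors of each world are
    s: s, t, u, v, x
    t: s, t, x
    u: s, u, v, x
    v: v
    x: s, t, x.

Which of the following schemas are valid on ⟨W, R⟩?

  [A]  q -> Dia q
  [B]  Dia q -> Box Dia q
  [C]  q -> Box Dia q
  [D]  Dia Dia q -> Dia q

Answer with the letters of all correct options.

A

R is reflexive: each world relates to itself.
R is not symmetric: s R v but not v R s.
R is not transitive: t R s and s R u but not t R u.
R is not euclidean: s R t and s R u but not t R u.
(A) q -> Dia q (the dual of axiom T) characterises the reflexive frames. R is reflexive — valid.
(B) Dia q -> Box Dia q (axiom 5) characterises the euclidean frames. R is not euclidean — not valid.
(C) q -> Box Dia q is axiom B; it is valid on a frame exactly when R is symmetric. R is not symmetric, so not valid.
(D) Dia Dia q -> Dia q is the dual of axiom 4, which corresponds to transitivity. R is not transitive — not valid.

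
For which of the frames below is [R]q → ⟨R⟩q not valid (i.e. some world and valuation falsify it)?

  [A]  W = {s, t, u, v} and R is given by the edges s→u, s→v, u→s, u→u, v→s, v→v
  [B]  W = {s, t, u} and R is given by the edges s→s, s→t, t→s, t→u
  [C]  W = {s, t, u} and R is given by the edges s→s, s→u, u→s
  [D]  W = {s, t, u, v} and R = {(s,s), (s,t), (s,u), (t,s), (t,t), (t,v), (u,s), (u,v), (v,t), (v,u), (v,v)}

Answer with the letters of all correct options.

A, B, C

The schema [R]q → ⟨R⟩q is axiom D; it is valid on a frame iff R is serial.
(A) R is not serial (t has no R-successor), so the schema fails here.
(B) R is not serial (u has no R-successor), so the schema fails here.
(C) R is not serial (t has no R-successor), so the schema fails here.
(D) R is serial (every world has an R-successor), so the schema is valid here.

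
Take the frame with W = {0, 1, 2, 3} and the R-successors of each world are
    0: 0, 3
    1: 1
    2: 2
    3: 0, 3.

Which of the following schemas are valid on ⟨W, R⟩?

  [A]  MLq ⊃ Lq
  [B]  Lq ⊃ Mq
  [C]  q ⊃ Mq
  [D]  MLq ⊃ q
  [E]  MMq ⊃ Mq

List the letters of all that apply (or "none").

A, B, C, D, E

R is reflexive: each world relates to itself.
R is symmetric: every R-edge is matched by its reverse.
R is transitive: R is closed under composition.
R is euclidean: any two R-successors of the same world are R-related.
R is serial: every world has an R-successor.
(A) MLq ⊃ Lq is the dual of axiom 5, which corresponds to the euclidean property. R is euclidean — valid.
(B) Lq ⊃ Mq is axiom D, which corresponds to seriality. R is serial — valid.
(C) q ⊃ Mq (the dual of axiom T) characterises the reflexive frames. R is reflexive — valid.
(D) MLq ⊃ q is the dual of axiom B, which corresponds to symmetry. R is symmetric — valid.
(E) MMq ⊃ Mq is the dual of axiom 4; it is valid on a frame exactly when R is transitive. R is transitive, so valid.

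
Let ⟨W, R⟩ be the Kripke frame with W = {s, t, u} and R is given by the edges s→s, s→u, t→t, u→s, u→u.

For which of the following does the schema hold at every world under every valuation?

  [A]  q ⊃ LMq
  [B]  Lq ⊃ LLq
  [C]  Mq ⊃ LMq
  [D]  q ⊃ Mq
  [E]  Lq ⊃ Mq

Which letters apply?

R is reflexive: each world relates to itself.
R is symmetric: every R-edge is matched by its reverse.
R is transitive: R is closed under composition.
R is euclidean: any two R-successors of the same world are R-related.
R is serial: every world has an R-successor.
(A) q ⊃ LMq (axiom B) characterises the symmetric frames. R is symmetric — valid.
(B) axiom 4: valid iff R is transitive. R is transitive — valid.
(C) Mq ⊃ LMq (axiom 5) characterises the euclidean frames. R is euclidean — valid.
(D) q ⊃ Mq is the dual of axiom T; it is valid on a frame exactly when R is reflexive. R is reflexive, so valid.
(E) Lq ⊃ Mq is axiom D; it is valid on a frame exactly when R is serial. R is serial, so valid.

A, B, C, D, E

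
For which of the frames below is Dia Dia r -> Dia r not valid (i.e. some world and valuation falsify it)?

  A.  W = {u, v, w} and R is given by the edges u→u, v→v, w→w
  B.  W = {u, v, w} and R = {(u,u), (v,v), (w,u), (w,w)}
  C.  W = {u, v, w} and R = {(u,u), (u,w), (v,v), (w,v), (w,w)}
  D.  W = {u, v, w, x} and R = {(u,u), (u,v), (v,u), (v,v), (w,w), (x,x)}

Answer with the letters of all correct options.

The schema Dia Dia r -> Dia r is the dual of axiom 4; it is valid on a frame iff R is transitive.
(A) R is transitive (R is closed under composition), so the schema is valid here.
(B) R is transitive (R is closed under composition), so the schema is valid here.
(C) R is not transitive (u R w and w R v but not u R v), so the schema fails here.
(D) R is transitive (R is closed under composition), so the schema is valid here.

C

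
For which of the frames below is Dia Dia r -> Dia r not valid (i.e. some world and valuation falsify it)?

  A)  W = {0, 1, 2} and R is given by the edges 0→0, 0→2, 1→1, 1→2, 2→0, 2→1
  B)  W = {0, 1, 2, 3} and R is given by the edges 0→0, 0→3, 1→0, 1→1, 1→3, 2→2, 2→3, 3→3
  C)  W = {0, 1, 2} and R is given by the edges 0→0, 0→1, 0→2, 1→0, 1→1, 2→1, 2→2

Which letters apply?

The schema Dia Dia r -> Dia r is the dual of axiom 4; it is valid on a frame iff R is transitive.
(A) R is not transitive (0 R 2 and 2 R 1 but not 0 R 1), so the schema fails here.
(B) R is transitive (R is closed under composition), so the schema is valid here.
(C) R is not transitive (1 R 0 and 0 R 2 but not 1 R 2), so the schema fails here.

A, C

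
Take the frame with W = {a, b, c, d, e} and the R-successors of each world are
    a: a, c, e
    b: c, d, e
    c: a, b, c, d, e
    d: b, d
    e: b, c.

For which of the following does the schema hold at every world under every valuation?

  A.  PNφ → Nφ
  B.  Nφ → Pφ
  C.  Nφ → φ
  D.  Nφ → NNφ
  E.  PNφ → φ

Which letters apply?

R is not reflexive: not b R b.
R is not symmetric: a R e but not e R a.
R is not transitive: a R c and c R b but not a R b.
R is not euclidean: a R e and a R a but not e R a.
R is serial: every world has an R-successor.
(A) the dual of axiom 5: valid iff R is euclidean. R is not euclidean — not valid.
(B) axiom D: valid iff R is serial. R is serial — valid.
(C) Nφ → φ (axiom T) characterises the reflexive frames. R is not reflexive — not valid.
(D) axiom 4: valid iff R is transitive. R is not transitive — not valid.
(E) PNφ → φ is the dual of axiom B, which corresponds to symmetry. R is not symmetric — not valid.

B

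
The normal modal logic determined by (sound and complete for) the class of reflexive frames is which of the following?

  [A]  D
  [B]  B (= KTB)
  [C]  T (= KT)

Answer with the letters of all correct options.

(A) D is determined by the class of serial frames.
(B) B (= KTB) is determined by the class of reflexive and symmetric frames.
(C) T (= KT) is determined by exactly this class.

C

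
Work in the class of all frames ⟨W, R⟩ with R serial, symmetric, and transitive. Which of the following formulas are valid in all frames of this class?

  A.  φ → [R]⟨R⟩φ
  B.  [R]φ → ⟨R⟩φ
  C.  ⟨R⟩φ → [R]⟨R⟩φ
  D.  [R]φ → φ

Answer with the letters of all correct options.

A, B, C, D

A serial symmetric transitive relation is reflexive (take any v with uRv; symmetry gives vRu and transitivity gives uRu), hence an equivalence relation.
(A) axiom B: valid iff R is symmetric. Every such R is symmetric — valid.
(B) [R]φ → ⟨R⟩φ is axiom D, which corresponds to seriality. Every such R is serial — valid.
(C) ⟨R⟩φ → [R]⟨R⟩φ is axiom 5, which corresponds to the euclidean property. Every such R is euclidean — valid.
(D) [R]φ → φ is axiom T, which corresponds to reflexivity. Every such R is reflexive — valid.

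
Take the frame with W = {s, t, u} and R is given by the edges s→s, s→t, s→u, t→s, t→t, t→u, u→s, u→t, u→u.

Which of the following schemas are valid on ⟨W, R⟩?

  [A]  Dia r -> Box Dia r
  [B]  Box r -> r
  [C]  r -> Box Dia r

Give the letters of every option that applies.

A, B, C

R is reflexive: each world relates to itself.
R is symmetric: every R-edge is matched by its reverse.
R is euclidean: any two R-successors of the same world are R-related.
(A) Dia r -> Box Dia r is axiom 5; it is valid on a frame exactly when R is euclidean. R is euclidean, so valid.
(B) Box r -> r is axiom T; it is valid on a frame exactly when R is reflexive. R is reflexive, so valid.
(C) r -> Box Dia r is axiom B; it is valid on a frame exactly when R is symmetric. R is symmetric, so valid.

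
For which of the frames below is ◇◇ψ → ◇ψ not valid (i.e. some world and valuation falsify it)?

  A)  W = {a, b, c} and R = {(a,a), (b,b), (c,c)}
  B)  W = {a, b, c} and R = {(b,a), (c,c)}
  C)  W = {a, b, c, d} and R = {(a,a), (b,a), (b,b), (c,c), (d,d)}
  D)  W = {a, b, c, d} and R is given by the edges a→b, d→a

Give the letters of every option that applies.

The schema ◇◇ψ → ◇ψ is the dual of axiom 4; it is valid on a frame iff R is transitive.
(A) R is transitive (R is closed under composition), so the schema is valid here.
(B) R is transitive (R is closed under composition), so the schema is valid here.
(C) R is transitive (R is closed under composition), so the schema is valid here.
(D) R is not transitive (d R a and a R b but not d R b), so the schema fails here.

D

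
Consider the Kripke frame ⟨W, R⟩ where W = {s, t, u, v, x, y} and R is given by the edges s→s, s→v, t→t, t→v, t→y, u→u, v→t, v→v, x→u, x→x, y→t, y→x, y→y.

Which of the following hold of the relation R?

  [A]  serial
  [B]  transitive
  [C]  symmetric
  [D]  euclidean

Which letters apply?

A

(A) serial: every world has an R-successor.
(B) not transitive: s R v and v R t but not s R t.
(C) not symmetric: s R v but not v R s.
(D) not euclidean: s R v and s R s but not v R s.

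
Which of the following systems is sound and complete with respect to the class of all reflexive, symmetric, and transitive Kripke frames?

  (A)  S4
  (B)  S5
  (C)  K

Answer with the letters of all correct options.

(A) S4 is determined by the class of reflexive and transitive frames.
(B) S5 is determined by exactly this class.
(C) K is determined by the class of arbitrary frames.

B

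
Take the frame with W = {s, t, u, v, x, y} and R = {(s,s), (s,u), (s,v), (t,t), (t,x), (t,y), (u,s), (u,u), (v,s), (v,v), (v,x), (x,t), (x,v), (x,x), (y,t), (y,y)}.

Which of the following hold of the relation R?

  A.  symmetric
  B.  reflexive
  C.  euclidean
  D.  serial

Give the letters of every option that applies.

(A) symmetric: every R-edge is matched by its reverse.
(B) reflexive: each world relates to itself.
(C) not euclidean: s R u and s R v but not u R v.
(D) serial: every world has an R-successor.

A, B, D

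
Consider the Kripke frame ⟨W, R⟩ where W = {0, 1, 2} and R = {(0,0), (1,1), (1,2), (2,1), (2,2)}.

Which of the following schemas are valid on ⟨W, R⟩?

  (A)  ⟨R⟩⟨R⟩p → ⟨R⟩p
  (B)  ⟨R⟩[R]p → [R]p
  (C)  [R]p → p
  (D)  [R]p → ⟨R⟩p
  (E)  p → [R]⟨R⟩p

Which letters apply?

A, B, C, D, E

R is reflexive: each world relates to itself.
R is symmetric: every R-edge is matched by its reverse.
R is transitive: R is closed under composition.
R is euclidean: any two R-successors of the same world are R-related.
R is serial: every world has an R-successor.
(A) ⟨R⟩⟨R⟩p → ⟨R⟩p is the dual of axiom 4; it is valid on a frame exactly when R is transitive. R is transitive, so valid.
(B) ⟨R⟩[R]p → [R]p is the dual of axiom 5, which corresponds to the euclidean property. R is euclidean — valid.
(C) [R]p → p is axiom T, which corresponds to reflexivity. R is reflexive — valid.
(D) [R]p → ⟨R⟩p (axiom D) characterises the serial frames. R is serial — valid.
(E) p → [R]⟨R⟩p is axiom B, which corresponds to symmetry. R is symmetric — valid.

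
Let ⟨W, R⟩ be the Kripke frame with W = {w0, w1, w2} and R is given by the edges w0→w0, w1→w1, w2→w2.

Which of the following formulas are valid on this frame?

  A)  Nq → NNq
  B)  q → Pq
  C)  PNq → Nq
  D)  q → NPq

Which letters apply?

R is reflexive: each world relates to itself.
R is symmetric: every R-edge is matched by its reverse.
R is transitive: R is closed under composition.
R is euclidean: any two R-successors of the same world are R-related.
(A) axiom 4: valid iff R is transitive. R is transitive — valid.
(B) the dual of axiom T: valid iff R is reflexive. R is reflexive — valid.
(C) PNq → Nq is the dual of axiom 5, which corresponds to the euclidean property. R is euclidean — valid.
(D) q → NPq is axiom B; it is valid on a frame exactly when R is symmetric. R is symmetric, so valid.

A, B, C, D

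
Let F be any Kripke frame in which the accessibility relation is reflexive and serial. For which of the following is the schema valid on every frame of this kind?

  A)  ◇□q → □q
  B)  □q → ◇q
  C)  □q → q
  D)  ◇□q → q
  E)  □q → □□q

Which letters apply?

B, C

(A) ◇□q → □q is the dual of axiom 5, which corresponds to the euclidean property. Such an R need not be euclidean — not valid.
(B) □q → ◇q is axiom D; it is valid on a frame exactly when R is serial. Every such R is serial, so valid.
(C) □q → q is axiom T; it is valid on a frame exactly when R is reflexive. Every such R is reflexive, so valid.
(D) the dual of axiom B: valid iff R is symmetric. Such an R need not be symmetric — not valid.
(E) axiom 4: valid iff R is transitive. Such an R need not be transitive — not valid.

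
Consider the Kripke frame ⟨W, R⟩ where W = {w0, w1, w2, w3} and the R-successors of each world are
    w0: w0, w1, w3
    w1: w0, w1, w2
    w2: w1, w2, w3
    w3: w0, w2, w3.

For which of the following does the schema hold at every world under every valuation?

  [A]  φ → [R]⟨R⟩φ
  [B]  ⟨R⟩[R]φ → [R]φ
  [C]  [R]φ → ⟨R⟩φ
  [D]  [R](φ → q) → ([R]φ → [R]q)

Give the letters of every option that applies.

R is symmetric: every R-edge is matched by its reverse.
R is not euclidean: w0 R w1 and w0 R w3 but not w1 R w3.
R is serial: every world has an R-successor.
(A) φ → [R]⟨R⟩φ is axiom B; it is valid on a frame exactly when R is symmetric. R is symmetric, so valid.
(B) ⟨R⟩[R]φ → [R]φ (the dual of axiom 5) characterises the euclidean frames. R is not euclidean — not valid.
(C) [R]φ → ⟨R⟩φ is axiom D, which corresponds to seriality. R is serial — valid.
(D) [R](φ → q) → ([R]φ → [R]q) is axiom K, valid on every Kripke frame — valid.

A, C, D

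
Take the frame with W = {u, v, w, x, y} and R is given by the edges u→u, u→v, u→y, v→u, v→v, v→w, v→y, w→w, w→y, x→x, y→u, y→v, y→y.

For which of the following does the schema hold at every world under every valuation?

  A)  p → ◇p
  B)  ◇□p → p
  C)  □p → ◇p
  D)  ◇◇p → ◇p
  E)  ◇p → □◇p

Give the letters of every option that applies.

A, C

R is reflexive: each world relates to itself.
R is not symmetric: v R w but not w R v.
R is not transitive: u R v and v R w but not u R w.
R is not euclidean: v R u and v R w but not u R w.
R is serial: every world has an R-successor.
(A) the dual of axiom T: valid iff R is reflexive. R is reflexive — valid.
(B) ◇□p → p is the dual of axiom B, which corresponds to symmetry. R is not symmetric — not valid.
(C) axiom D: valid iff R is serial. R is serial — valid.
(D) ◇◇p → ◇p is the dual of axiom 4; it is valid on a frame exactly when R is transitive. R is not transitive, so not valid.
(E) ◇p → □◇p (axiom 5) characterises the euclidean frames. R is not euclidean — not valid.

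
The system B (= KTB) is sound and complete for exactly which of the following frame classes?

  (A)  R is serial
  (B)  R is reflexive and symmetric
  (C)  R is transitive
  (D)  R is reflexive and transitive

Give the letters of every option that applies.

(A) this class determines D, not B (= KTB).
(B) B (= KTB) is sound and complete for exactly this class.
(C) this class determines K4, not B (= KTB).
(D) this class determines S4, not B (= KTB).

B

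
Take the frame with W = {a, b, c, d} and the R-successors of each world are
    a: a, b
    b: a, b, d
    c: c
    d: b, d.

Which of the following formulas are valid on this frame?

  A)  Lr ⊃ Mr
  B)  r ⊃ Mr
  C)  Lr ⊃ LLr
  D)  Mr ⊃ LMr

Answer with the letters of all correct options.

R is reflexive: each world relates to itself.
R is not transitive: a R b and b R d but not a R d.
R is not euclidean: b R a and b R d but not a R d.
R is serial: every world has an R-successor.
(A) Lr ⊃ Mr is axiom D; it is valid on a frame exactly when R is serial. R is serial, so valid.
(B) r ⊃ Mr is the dual of axiom T; it is valid on a frame exactly when R is reflexive. R is reflexive, so valid.
(C) Lr ⊃ LLr is axiom 4; it is valid on a frame exactly when R is transitive. R is not transitive, so not valid.
(D) axiom 5: valid iff R is euclidean. R is not euclidean — not valid.

A, B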